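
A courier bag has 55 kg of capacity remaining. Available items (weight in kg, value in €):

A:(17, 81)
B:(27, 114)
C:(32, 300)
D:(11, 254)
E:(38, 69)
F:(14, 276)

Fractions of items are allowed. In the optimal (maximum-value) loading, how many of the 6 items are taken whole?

2

Order: D (254/11=23.09) > F (276/14=19.71) > C (300/32=9.38) > A (81/17=4.76) > B (114/27=4.22) > E (69/38=1.82)
Fill: take D (11 @ 254) → take F (14 @ 276) → take 30/32 of C → 281.25; 55/55 used.
2 item(s) taken whole; one partial (take 30/32 of C).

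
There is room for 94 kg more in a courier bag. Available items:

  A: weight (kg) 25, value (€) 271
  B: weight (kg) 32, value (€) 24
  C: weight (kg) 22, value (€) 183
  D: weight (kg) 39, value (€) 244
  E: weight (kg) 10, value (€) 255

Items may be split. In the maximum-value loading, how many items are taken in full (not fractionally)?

Ratios (sorted): E 25.50, A 10.84, C 8.32, D 6.26, B 0.75
take E (10 @ 255); take A (25 @ 271); take C (22 @ 183); take 37/39 of D → 231.49. Capacity used 94/94.
3 item(s) taken whole; one partial (take 37/39 of D).

3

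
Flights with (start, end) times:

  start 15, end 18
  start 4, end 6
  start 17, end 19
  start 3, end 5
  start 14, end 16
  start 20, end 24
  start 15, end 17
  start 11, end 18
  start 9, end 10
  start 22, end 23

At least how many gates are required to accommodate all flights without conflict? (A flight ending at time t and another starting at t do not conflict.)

The answer is the maximum number of intervals overlapping at any instant.
starts: [3, 4, 9, 11, 14, 15, 15, 17, 20, 22]
ends:   [5, 6, 10, 16, 17, 18, 18, 19, 23, 24]
s3→1 s4→2 e5→1 e6→0 s9→1 e10→0 s11→1 s14→2 s15→3 s15→4  — peak 4.

4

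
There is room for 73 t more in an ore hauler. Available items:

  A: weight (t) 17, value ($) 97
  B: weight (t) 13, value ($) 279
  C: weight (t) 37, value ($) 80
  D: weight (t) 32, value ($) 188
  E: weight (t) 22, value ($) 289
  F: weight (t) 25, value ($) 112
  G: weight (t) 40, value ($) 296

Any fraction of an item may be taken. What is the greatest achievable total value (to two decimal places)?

849.20

Greedy by value/weight ratio, highest first.
Order: B (279/13=21.46) > E (289/22=13.14) > G (296/40=7.40) > D (188/32=5.88) > A (97/17=5.71) > F (112/25=4.48) > C (80/37=2.16)
Fill: take B (13 @ 279) → take E (22 @ 289) → take 38/40 of G → 281.20; 73/73 used.
Total value = 849.20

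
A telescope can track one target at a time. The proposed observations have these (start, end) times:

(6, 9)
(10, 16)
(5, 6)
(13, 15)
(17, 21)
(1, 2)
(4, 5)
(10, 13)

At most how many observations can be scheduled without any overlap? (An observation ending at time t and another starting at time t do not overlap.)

Greedy by earliest finish: after sorting by end time, pick each interval compatible with the last pick.
By end time: (1,2), (4,5), (5,6), (6,9), (10,13), (13,15), (10,16), (17,21).
Pick (1,2); next start ≥ 2 → (4,5); next start ≥ 5 → (5,6); next start ≥ 6 → (6,9); next start ≥ 9 → (10,13); next start ≥ 13 → (13,15); next start ≥ 15 → (17,21).
Selected 7 observations.

7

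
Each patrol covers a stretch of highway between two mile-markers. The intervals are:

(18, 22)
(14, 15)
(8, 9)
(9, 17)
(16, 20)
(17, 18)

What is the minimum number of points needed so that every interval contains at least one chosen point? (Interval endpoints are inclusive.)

Sorted: [8,9] [14,15] [9,17] [17,18] [16,20] [18,22]
{[8,9]} hit by 9; {[14,15],[9,17]} hit by 15; {[17,18],[16,20],[18,22]} hit by 18.
Points: 9, 15, 18 (3 total).

3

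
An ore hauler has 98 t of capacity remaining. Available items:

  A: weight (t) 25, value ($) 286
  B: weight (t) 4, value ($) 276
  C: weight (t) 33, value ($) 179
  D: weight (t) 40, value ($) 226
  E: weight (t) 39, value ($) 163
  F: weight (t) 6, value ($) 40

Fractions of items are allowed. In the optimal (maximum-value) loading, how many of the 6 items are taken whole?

4

Greedy by value/weight ratio, highest first.
Order: B (276/4=69.00) > A (286/25=11.44) > F (40/6=6.67) > D (226/40=5.65) > C (179/33=5.42) > E (163/39=4.18)
Fill: take B (4 @ 276) → take A (25 @ 286) → take F (6 @ 40) → take D (40 @ 226) → take 23/33 of C → 124.76; 98/98 used.
4 item(s) taken whole; one partial (take 23/33 of C).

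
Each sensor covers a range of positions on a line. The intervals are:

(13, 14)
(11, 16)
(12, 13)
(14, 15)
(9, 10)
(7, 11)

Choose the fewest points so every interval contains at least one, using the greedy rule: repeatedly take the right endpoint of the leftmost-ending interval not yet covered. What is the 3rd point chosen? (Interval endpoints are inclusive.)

15

Sort by right endpoint; whenever an interval is uncovered, place a point at its right end.
Sorted: [9,10] [7,11] [12,13] [13,14] [14,15] [11,16]
{[9,10],[7,11]} hit by 10; {[12,13],[13,14]} hit by 13; {[14,15],[11,16]} hit by 15.
Points: 10, 13, 15 (3 total).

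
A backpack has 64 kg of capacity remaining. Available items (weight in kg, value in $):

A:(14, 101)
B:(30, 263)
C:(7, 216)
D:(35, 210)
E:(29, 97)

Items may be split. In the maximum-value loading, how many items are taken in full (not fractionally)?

Sort by value per unit weight and fill in that order.
Ratios (sorted): C 30.86, B 8.77, A 7.21, D 6.00, E 3.34
take C (7 @ 216); take B (30 @ 263); take A (14 @ 101); take 13/35 of D → 78.00. Capacity used 64/64.
3 item(s) taken whole; one partial (take 13/35 of D).

3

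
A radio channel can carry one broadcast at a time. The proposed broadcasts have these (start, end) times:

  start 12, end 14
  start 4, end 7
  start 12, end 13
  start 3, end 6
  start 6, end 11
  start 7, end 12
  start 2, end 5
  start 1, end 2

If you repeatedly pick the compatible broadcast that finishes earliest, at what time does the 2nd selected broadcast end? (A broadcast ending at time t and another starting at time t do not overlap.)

Order by finish time; keep every interval that doesn't clash with the previous kept one.
Sorted by end: (1,2)  (2,5)  (3,6)  (4,7)  (6,11)  (7,12)  (12,13)  (12,14)
take (1,2); take (2,5); skip (3,6); take (6,11); skip (7,12); take (12,13).
Selected: (1,2) (2,5) (6,11) (12,13)

5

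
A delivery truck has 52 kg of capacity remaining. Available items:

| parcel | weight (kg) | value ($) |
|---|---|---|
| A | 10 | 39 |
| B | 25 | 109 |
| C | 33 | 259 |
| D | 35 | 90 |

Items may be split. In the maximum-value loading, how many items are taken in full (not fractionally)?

1

Greedy by value/weight ratio, highest first.
Ratios (sorted): C 7.85, B 4.36, A 3.90, D 2.57
take C (33 @ 259); take 19/25 of B → 82.84. Capacity used 52/52.
1 item(s) taken whole; one partial (take 19/25 of B).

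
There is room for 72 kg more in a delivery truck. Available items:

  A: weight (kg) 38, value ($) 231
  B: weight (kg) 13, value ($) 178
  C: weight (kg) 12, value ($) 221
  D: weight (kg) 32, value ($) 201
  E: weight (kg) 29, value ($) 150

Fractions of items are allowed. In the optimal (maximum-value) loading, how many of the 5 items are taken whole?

3

Greedy by value/weight ratio, highest first.
Ratios (sorted): C 18.42, B 13.69, D 6.28, A 6.08, E 5.17
take C (12 @ 221); take B (13 @ 178); take D (32 @ 201); take 15/38 of A → 91.18. Capacity used 72/72.
3 item(s) taken whole; one partial (take 15/38 of A).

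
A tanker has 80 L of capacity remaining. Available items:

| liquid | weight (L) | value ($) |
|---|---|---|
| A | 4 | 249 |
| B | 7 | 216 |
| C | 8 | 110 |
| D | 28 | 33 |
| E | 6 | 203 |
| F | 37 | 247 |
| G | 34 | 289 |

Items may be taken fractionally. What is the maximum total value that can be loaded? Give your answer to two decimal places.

Sort by value per unit weight and fill in that order.
Ratios (sorted): A 62.25, E 33.83, B 30.86, C 13.75, G 8.50, F 6.68, D 1.18
take A (4 @ 249); take E (6 @ 203); take B (7 @ 216); take C (8 @ 110); take G (34 @ 289); take 21/37 of F → 140.19. Capacity used 80/80.
Total value = 1207.19

1207.19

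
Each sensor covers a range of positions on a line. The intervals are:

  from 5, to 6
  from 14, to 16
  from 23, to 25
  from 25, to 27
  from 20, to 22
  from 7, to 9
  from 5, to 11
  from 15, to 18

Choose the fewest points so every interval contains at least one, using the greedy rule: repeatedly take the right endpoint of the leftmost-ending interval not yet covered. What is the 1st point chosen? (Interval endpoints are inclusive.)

6

Process intervals by earliest right end; each time one isn't hit yet, stab at its right endpoint.
By right end: [5,6]  [7,9]  [5,11]  [14,16]  [15,18]  [20,22]  [23,25]  [25,27]
[5,6] uncovered → point at 6; [7,9] uncovered → point at 9; [14,16] uncovered → point at 16; [20,22] uncovered → point at 22; [23,25] uncovered → point at 25.
Points: 6, 9, 16, 22, 25 (5 total).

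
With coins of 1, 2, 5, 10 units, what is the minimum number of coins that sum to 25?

3

25 − 2×10→5 − 1×5→0
Total coins = 2 + 1 = 3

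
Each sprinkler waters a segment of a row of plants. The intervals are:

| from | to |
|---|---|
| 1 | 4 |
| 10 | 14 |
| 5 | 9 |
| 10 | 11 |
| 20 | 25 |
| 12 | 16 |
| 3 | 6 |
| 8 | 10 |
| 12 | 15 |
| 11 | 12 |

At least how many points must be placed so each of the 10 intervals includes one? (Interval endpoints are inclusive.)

Process intervals by earliest right end; each time one isn't hit yet, stab at its right endpoint.
Sorted: [1,4] [3,6] [5,9] [8,10] [10,11] [11,12] [10,14] [12,15] [12,16] [20,25]
{[1,4],[3,6]} hit by 4; {[5,9],[8,10]} hit by 9; {[10,11],[11,12],[10,14]} hit by 11; {[12,15],[12,16]} hit by 15; {[20,25]} hit by 25.
Points: 4, 9, 11, 15, 25 (5 total).

5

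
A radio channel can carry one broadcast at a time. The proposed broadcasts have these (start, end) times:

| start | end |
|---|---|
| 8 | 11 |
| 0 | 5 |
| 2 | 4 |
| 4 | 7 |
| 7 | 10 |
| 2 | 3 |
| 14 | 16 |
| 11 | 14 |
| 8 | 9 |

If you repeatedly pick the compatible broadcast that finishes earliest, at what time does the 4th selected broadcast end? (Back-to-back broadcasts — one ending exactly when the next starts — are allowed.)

Sort by end time and greedily take each interval whose start is ≥ the last chosen end.
Sorted by end: (2,3)  (2,4)  (0,5)  (4,7)  (8,9)  (7,10)  (8,11)  (11,14)  (14,16)
take (2,3); take (4,7); take (8,9); skip (8,11); take (11,14); take (14,16).
Selected: (2,3) (4,7) (8,9) (11,14) (14,16)

14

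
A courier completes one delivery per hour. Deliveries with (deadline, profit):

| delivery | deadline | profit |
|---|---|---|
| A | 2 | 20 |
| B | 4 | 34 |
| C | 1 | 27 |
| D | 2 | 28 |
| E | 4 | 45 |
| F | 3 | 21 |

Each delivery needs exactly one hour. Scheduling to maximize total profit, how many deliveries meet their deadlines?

4

Sort by profit descending; place each in the latest free slot ≤ its deadline.
By profit: E(d4,45), B(d4,34), D(d2,28), C(d1,27), F(d3,21), A(d2,20)
E→slot 4; B→slot 3; D→slot 2; C→slot 1; F skipped; A skipped.
4 of 6 scheduled.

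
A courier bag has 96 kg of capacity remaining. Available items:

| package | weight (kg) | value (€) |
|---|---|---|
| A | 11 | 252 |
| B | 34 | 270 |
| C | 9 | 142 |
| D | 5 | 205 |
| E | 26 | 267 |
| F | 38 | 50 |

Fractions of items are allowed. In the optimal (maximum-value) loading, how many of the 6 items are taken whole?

Greedy by value/weight ratio, highest first.
Ratios (sorted): D 41.00, A 22.91, C 15.78, E 10.27, B 7.94, F 1.32
take D (5 @ 205); take A (11 @ 252); take C (9 @ 142); take E (26 @ 267); take B (34 @ 270); take 11/38 of F → 14.47. Capacity used 96/96.
5 item(s) taken whole; one partial (take 11/38 of F).

5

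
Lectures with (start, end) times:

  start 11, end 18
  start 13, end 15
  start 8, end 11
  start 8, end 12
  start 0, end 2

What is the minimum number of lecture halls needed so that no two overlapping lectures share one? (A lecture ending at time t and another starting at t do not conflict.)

Events (time:±→running): 0:+→1 2:-→0 8:+→1 8:+→2 … peak 2.

2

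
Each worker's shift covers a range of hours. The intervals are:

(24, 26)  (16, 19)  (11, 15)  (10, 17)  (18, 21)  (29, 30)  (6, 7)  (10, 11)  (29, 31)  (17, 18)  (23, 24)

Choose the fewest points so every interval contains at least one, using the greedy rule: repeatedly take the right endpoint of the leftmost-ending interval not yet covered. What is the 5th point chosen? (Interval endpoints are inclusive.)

Process intervals by earliest right end; each time one isn't hit yet, stab at its right endpoint.
Sorted: [6,7] [10,11] [11,15] [10,17] [17,18] [16,19] [18,21] [23,24] [24,26] [29,30] [29,31]
{[6,7]} hit by 7; {[10,11],[11,15],[10,17]} hit by 11; {[17,18],[16,19],[18,21]} hit by 18; {[23,24],[24,26]} hit by 24; {[29,30],[29,31]} hit by 30.
Points: 7, 11, 18, 24, 30 (5 total).

30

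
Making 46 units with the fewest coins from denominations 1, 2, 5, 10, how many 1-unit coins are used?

46 − 4×10→6 − 1×5→1 − 1×1→0
Count of 1: 1

1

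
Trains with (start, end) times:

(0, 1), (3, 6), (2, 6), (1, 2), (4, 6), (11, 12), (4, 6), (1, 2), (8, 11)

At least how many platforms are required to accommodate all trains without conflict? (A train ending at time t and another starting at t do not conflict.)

4

Events (time:±→running): 0:+→1 1:-→0 1:+→1 1:+→2 2:-→1 2:-→0 2:+→1 3:+→2 4:+→3 4:+→4 … peak 4.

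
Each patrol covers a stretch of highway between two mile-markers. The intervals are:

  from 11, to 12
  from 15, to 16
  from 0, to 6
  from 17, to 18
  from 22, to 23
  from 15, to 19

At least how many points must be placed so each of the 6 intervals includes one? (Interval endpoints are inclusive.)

5

Process intervals by earliest right end; each time one isn't hit yet, stab at its right endpoint.
Sorted: [0,6] [11,12] [15,16] [17,18] [15,19] [22,23]
{[0,6]} hit by 6; {[11,12]} hit by 12; {[15,16]} hit by 16; {[17,18],[15,19]} hit by 18; {[22,23]} hit by 23.
Points: 6, 12, 16, 18, 23 (5 total).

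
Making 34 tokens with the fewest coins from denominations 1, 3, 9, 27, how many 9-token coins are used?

34 − 1×27→7 − 2×3→1 − 1×1→0
Count of 9: 0

0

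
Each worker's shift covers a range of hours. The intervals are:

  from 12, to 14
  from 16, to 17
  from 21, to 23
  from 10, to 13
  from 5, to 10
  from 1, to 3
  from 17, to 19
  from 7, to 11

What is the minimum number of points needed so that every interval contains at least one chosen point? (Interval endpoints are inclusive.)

Process intervals by earliest right end; each time one isn't hit yet, stab at its right endpoint.
Sorted: [1,3] [5,10] [7,11] [10,13] [12,14] [16,17] [17,19] [21,23]
{[1,3]} hit by 3; {[5,10],[7,11],[10,13]} hit by 10; {[12,14]} hit by 14; {[16,17],[17,19]} hit by 17; {[21,23]} hit by 23.
Points: 3, 10, 14, 17, 23 (5 total).

5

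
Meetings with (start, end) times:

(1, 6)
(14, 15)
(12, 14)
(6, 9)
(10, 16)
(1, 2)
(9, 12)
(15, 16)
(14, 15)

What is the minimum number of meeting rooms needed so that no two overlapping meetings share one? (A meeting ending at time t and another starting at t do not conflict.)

3

Count concurrent intervals with a sweep; the peak is the room count.
Events (time:±→running): 1:+→1 1:+→2 2:-→1 6:-→0 6:+→1 9:-→0 9:+→1 10:+→2 12:-→1 12:+→2 14:-→1 14:+→2 14:+→3 … peak 3.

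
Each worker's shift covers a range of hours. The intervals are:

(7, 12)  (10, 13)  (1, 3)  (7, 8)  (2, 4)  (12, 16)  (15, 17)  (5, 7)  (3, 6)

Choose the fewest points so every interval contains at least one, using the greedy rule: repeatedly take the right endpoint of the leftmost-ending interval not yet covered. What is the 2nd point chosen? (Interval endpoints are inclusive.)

Process intervals by earliest right end; each time one isn't hit yet, stab at its right endpoint.
Sorted: [1,3] [2,4] [3,6] [5,7] [7,8] [7,12] [10,13] [12,16] [15,17]
{[1,3],[2,4],[3,6]} hit by 3; {[5,7],[7,8],[7,12]} hit by 7; {[10,13],[12,16]} hit by 13; {[15,17]} hit by 17.
Points: 3, 7, 13, 17 (4 total).

7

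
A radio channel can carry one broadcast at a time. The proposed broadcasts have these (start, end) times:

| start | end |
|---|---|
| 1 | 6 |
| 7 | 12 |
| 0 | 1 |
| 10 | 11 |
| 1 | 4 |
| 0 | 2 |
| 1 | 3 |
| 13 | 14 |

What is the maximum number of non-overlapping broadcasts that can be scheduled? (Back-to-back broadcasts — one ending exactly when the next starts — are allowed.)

4

Sort by end time and greedily take each interval whose start is ≥ the last chosen end.
By end time: (0,1), (0,2), (1,3), (1,4), (1,6), (10,11), (7,12), (13,14).
Pick (0,1); next start ≥ 1 → (1,3); next start ≥ 3 → (10,11); next start ≥ 11 → (13,14).
Selected 4 broadcasts.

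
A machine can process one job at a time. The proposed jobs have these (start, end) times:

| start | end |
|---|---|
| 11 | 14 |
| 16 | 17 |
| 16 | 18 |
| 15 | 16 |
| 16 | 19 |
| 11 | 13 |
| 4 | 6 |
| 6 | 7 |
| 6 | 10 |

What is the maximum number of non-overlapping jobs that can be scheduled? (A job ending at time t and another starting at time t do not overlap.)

Greedy by earliest finish: after sorting by end time, pick each interval compatible with the last pick.
By end time: (4,6), (6,7), (6,10), (11,13), (11,14), (15,16), (16,17), (16,18), (16,19).
Pick (4,6); next start ≥ 6 → (6,7); next start ≥ 7 → (11,13); next start ≥ 13 → (15,16); next start ≥ 16 → (16,17).
Selected 5 jobs.

5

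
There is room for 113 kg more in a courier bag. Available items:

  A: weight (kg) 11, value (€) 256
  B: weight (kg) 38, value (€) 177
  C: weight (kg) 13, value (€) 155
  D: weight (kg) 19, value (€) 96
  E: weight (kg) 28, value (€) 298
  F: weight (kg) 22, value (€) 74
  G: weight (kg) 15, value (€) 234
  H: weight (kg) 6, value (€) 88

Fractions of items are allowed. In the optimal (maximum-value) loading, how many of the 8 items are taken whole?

Order: A (256/11=23.27) > G (234/15=15.60) > H (88/6=14.67) > C (155/13=11.92) > E (298/28=10.64) > D (96/19=5.05) > B (177/38=4.66) > F (74/22=3.36)
Fill: take A (11 @ 256) → take G (15 @ 234) → take H (6 @ 88) → take C (13 @ 155) → take E (28 @ 298) → take D (19 @ 96) → take 21/38 of B → 97.82; 113/113 used.
6 item(s) taken whole; one partial (take 21/38 of B).

6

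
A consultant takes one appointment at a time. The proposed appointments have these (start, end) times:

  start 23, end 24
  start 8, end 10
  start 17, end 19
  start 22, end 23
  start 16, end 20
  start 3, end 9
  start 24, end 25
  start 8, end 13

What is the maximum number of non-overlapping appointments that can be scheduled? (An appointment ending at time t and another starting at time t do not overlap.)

Order by finish time; keep every interval that doesn't clash with the previous kept one.
By end time: (3,9), (8,10), (8,13), (17,19), (16,20), (22,23), (23,24), (24,25).
Pick (3,9); next start ≥ 9 → (17,19); next start ≥ 19 → (22,23); next start ≥ 23 → (23,24); next start ≥ 24 → (24,25).
Selected 5 appointments.

5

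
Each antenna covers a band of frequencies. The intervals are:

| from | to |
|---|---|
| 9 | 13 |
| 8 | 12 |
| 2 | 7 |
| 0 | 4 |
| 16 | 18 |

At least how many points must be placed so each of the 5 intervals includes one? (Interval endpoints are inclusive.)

Sorted: [0,4] [2,7] [8,12] [9,13] [16,18]
{[0,4],[2,7]} hit by 4; {[8,12],[9,13]} hit by 12; {[16,18]} hit by 18.
Points: 4, 12, 18 (3 total).

3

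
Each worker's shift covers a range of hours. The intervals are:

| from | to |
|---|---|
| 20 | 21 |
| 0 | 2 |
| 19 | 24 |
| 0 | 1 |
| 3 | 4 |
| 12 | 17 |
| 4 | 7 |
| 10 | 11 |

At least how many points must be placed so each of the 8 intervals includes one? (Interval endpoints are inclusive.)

5

By right end: [0,1]  [0,2]  [3,4]  [4,7]  [10,11]  [12,17]  [20,21]  [19,24]
[0,1] uncovered → point at 1; [3,4] uncovered → point at 4; [10,11] uncovered → point at 11; [12,17] uncovered → point at 17; [20,21] uncovered → point at 21.
Points: 1, 4, 11, 17, 21 (5 total).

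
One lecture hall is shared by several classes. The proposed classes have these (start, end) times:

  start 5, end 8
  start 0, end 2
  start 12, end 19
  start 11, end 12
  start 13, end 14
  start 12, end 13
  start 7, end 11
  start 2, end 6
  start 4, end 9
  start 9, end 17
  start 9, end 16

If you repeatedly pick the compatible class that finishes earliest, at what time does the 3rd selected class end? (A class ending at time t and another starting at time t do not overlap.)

11

Sort by end time and greedily take each interval whose start is ≥ the last chosen end.
By end time: (0,2), (2,6), (5,8), (4,9), (7,11), (11,12), (12,13), (13,14), (9,16), (9,17), (12,19).
Pick (0,2); next start ≥ 2 → (2,6); next start ≥ 6 → (7,11); next start ≥ 11 → (11,12); next start ≥ 12 → (12,13); next start ≥ 13 → (13,14).
Selected: (0,2) (2,6) (7,11) (11,12) (12,13) (13,14)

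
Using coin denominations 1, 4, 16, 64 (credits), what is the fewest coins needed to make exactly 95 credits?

8

Greedy: take as many of the largest coin as possible, then repeat with the remainder.
95 = 1×64 + 1×16 + 3×4 + 3×1
Total coins = 1 + 1 + 3 + 3 = 8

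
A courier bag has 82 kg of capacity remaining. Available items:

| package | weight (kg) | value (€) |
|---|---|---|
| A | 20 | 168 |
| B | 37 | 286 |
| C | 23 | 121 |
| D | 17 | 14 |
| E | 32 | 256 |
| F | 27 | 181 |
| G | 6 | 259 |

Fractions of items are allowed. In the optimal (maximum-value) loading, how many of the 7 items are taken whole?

3

Ratios (sorted): G 43.17, A 8.40, E 8.00, B 7.73, F 6.70, C 5.26, D 0.82
take G (6 @ 259); take A (20 @ 168); take E (32 @ 256); take 24/37 of B → 185.51. Capacity used 82/82.
3 item(s) taken whole; one partial (take 24/37 of B).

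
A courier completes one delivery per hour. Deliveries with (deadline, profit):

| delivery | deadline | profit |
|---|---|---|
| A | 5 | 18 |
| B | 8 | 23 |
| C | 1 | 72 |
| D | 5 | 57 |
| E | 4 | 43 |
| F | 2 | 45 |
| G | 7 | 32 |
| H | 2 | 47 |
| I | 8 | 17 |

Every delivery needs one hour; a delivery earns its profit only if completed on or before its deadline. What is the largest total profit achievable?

309

Profit order: C=72 D=57 H=47 F=45 E=43 G=32 B=23 A=18 I=17
Assign: C→slot 1, D→slot 5, H→slot 2, F skipped, E→slot 4, G→slot 7, B→slot 8, A→slot 3, I→slot 6.
Slots: [1:C] [2:H] [3:A] [4:E] [5:D] [6:I] [7:G] [8:B]
Profit = 72 + 47 + 18 + 43 + 57 + 17 + 32 + 23 = 309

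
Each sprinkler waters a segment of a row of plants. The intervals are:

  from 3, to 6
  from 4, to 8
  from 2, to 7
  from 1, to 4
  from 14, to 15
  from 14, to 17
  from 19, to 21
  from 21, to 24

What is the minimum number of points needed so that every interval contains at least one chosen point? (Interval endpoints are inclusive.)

Sorted: [1,4] [3,6] [2,7] [4,8] [14,15] [14,17] [19,21] [21,24]
{[1,4],[3,6],[2,7],[4,8]} hit by 4; {[14,15],[14,17]} hit by 15; {[19,21],[21,24]} hit by 21.
Points: 4, 15, 21 (3 total).

3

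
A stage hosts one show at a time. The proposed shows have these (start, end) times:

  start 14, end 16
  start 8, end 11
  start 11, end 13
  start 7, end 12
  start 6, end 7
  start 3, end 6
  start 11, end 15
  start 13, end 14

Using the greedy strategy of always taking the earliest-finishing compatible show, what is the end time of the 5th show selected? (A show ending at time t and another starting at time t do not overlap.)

Order by finish time; keep every interval that doesn't clash with the previous kept one.
Sorted by end: (3,6)  (6,7)  (8,11)  (7,12)  (11,13)  (13,14)  (11,15)  (14,16)
take (3,6); take (6,7); take (8,11); take (11,13); take (13,14); take (14,16).
Selected: (3,6) (6,7) (8,11) (11,13) (13,14) (14,16)

14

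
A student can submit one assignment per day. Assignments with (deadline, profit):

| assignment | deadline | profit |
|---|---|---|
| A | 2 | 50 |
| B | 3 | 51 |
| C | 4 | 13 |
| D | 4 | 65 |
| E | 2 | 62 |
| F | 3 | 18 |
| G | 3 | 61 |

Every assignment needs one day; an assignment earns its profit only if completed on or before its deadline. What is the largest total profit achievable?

Profit order: D=65 E=62 G=61 B=51 A=50 F=18 C=13
Assign: D→slot 4, E→slot 2, G→slot 3, B→slot 1, A skipped, F skipped, C skipped.
Slots: [1:B] [2:E] [3:G] [4:D]
Profit = 51 + 62 + 61 + 65 = 239

239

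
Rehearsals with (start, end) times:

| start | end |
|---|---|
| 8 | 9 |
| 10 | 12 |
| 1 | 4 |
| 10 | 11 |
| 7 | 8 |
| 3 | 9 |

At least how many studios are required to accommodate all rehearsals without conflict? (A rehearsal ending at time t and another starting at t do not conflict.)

starts: [1, 3, 7, 8, 10, 10]
ends:   [4, 8, 9, 9, 11, 12]
s1→1 s3→2  — peak 2.

2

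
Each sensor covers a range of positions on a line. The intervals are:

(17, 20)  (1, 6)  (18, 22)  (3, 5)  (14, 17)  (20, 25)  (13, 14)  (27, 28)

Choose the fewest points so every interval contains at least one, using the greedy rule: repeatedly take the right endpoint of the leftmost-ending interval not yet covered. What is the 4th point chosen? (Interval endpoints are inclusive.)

28

Sorted: [3,5] [1,6] [13,14] [14,17] [17,20] [18,22] [20,25] [27,28]
{[3,5],[1,6]} hit by 5; {[13,14],[14,17]} hit by 14; {[17,20],[18,22],[20,25]} hit by 20; {[27,28]} hit by 28.
Points: 5, 14, 20, 28 (4 total).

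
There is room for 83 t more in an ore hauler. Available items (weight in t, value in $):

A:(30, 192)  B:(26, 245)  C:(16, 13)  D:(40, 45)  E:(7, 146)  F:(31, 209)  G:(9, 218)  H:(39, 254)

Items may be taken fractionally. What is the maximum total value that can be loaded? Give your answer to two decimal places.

Order: G (218/9=24.22) > E (146/7=20.86) > B (245/26=9.42) > F (209/31=6.74) > H (254/39=6.51) > A (192/30=6.40) > D (45/40=1.12) > C (13/16=0.81)
Fill: take G (9 @ 218) → take E (7 @ 146) → take B (26 @ 245) → take F (31 @ 209) → take 10/39 of H → 65.13; 83/83 used.
Total value = 883.13

883.13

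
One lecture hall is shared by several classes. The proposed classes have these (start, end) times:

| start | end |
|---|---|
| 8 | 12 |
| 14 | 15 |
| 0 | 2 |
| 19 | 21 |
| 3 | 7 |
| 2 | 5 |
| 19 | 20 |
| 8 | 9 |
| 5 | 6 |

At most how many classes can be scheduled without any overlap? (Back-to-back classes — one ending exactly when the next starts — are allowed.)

6

Greedy by earliest finish: after sorting by end time, pick each interval compatible with the last pick.
By end time: (0,2), (2,5), (5,6), (3,7), (8,9), (8,12), (14,15), (19,20), (19,21).
Pick (0,2); next start ≥ 2 → (2,5); next start ≥ 5 → (5,6); next start ≥ 6 → (8,9); next start ≥ 9 → (14,15); next start ≥ 15 → (19,20).
Selected 6 classes.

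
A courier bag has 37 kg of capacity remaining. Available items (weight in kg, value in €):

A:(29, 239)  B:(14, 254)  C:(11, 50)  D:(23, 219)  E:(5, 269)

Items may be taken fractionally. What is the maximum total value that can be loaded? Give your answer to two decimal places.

694.39

Ratios (sorted): E 53.80, B 18.14, D 9.52, A 8.24, C 4.55
take E (5 @ 269); take B (14 @ 254); take 18/23 of D → 171.39. Capacity used 37/37.
Total value = 694.39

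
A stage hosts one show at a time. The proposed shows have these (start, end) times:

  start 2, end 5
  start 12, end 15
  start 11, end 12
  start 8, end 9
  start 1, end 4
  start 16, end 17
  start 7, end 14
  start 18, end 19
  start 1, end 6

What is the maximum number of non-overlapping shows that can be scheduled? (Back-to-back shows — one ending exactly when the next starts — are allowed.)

Order by finish time; keep every interval that doesn't clash with the previous kept one.
By end time: (1,4), (2,5), (1,6), (8,9), (11,12), (7,14), (12,15), (16,17), (18,19).
Pick (1,4); next start ≥ 4 → (8,9); next start ≥ 9 → (11,12); next start ≥ 12 → (12,15); next start ≥ 15 → (16,17); next start ≥ 17 → (18,19).
Selected 6 shows.

6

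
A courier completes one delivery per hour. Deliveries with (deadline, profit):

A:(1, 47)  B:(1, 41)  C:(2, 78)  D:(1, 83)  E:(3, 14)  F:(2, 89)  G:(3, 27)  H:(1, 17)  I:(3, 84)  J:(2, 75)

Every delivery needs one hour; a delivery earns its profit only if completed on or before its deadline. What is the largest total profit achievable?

256

By profit: F(d2,89), I(d3,84), D(d1,83), C(d2,78), J(d2,75), A(d1,47), B(d1,41), G(d3,27), H(d1,17), E(d3,14)
F→slot 2; I→slot 3; D→slot 1; C skipped; J skipped; A skipped; B skipped; G skipped; H skipped; E skipped.
Profit = 83 + 89 + 84 = 256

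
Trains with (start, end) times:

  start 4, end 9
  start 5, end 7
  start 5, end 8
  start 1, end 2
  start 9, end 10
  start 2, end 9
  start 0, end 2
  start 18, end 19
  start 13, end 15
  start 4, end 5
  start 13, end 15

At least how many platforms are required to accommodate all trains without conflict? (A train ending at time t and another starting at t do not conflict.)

4

starts: [0, 1, 2, 4, 4, 5, 5, 9, 13, 13, 18]
ends:   [2, 2, 5, 7, 8, 9, 9, 10, 15, 15, 19]
s0→1 s1→2 e2→1 e2→0 s2→1 s4→2 s4→3 e5→2 s5→3 s5→4  — peak 4.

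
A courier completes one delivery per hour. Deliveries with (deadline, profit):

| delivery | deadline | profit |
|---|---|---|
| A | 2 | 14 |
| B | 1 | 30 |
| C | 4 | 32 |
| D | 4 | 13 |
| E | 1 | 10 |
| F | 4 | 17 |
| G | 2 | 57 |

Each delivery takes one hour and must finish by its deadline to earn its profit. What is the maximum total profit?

136

Take jobs in profit order; each goes to the latest open slot no later than its deadline.
Profit order: G=57 C=32 B=30 F=17 A=14 D=13 E=10
Assign: G→slot 2, C→slot 4, B→slot 1, F→slot 3, A skipped, D skipped, E skipped.
Slots: [1:B] [2:G] [3:F] [4:C]
Profit = 30 + 57 + 17 + 32 = 136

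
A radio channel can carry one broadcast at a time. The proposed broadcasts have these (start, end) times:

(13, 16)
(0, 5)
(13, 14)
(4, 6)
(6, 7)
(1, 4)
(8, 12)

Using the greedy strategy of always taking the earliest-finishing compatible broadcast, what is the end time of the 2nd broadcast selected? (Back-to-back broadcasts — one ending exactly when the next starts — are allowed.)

Sort by end time and greedily take each interval whose start is ≥ the last chosen end.
Sorted by end: (1,4)  (0,5)  (4,6)  (6,7)  (8,12)  (13,14)  (13,16)
take (1,4); take (4,6); take (6,7); take (8,12); take (13,14).
Selected: (1,4) (4,6) (6,7) (8,12) (13,14)

6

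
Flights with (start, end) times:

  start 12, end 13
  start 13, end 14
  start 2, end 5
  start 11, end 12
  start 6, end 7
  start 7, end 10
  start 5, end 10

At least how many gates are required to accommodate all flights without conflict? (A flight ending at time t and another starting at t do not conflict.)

2

The answer is the maximum number of intervals overlapping at any instant.
Events (time:±→running): 2:+→1 5:-→0 5:+→1 6:+→2 … peak 2.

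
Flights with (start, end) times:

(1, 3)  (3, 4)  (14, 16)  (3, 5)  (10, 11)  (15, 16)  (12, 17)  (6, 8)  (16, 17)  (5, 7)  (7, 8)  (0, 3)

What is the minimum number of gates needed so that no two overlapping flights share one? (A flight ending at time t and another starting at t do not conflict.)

The answer is the maximum number of intervals overlapping at any instant.
starts: [0, 1, 3, 3, 5, 6, 7, 10, 12, 14, 15, 16]
ends:   [3, 3, 4, 5, 7, 8, 8, 11, 16, 16, 17, 17]
s0→1 s1→2 e3→1 e3→0 s3→1 s3→2 e4→1 e5→0 s5→1 s6→2 e7→1 s7→2 e8→1 e8→0 s10→1 e11→0 s12→1 s14→2 s15→3  — peak 3.

3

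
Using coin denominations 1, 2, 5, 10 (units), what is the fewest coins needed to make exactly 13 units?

3

Use the largest denomination that fits, subtract, and repeat.
13 − 1×10→3 − 1×2→1 − 1×1→0
Total coins = 1 + 1 + 1 = 3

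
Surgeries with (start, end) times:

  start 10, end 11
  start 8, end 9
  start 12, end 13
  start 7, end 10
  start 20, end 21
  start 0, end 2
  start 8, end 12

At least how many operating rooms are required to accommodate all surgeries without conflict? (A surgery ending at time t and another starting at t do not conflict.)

starts: [0, 7, 8, 8, 10, 12, 20]
ends:   [2, 9, 10, 11, 12, 13, 21]
s0→1 e2→0 s7→1 s8→2 s8→3  — peak 3.

3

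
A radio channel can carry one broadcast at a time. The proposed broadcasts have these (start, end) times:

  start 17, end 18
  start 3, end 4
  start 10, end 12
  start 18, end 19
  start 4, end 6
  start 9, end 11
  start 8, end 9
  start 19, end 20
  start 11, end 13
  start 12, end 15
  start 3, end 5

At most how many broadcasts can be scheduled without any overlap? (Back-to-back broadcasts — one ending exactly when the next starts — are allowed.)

8

Sorted by end: (3,4)  (3,5)  (4,6)  (8,9)  (9,11)  (10,12)  (11,13)  (12,15)  (17,18)  (18,19)  (19,20)
take (3,4); take (4,6); take (8,9); take (9,11); skip (10,12); take (11,13); take (17,18); take (18,19); take (19,20).
Selected 8 broadcasts.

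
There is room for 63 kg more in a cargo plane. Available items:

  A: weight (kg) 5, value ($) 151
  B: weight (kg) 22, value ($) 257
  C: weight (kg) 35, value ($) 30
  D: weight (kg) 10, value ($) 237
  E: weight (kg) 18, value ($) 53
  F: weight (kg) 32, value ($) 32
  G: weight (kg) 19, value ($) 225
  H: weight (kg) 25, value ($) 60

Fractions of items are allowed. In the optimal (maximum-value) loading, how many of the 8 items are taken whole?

4

Sort by value per unit weight and fill in that order.
Order: A (151/5=30.20) > D (237/10=23.70) > G (225/19=11.84) > B (257/22=11.68) > E (53/18=2.94) > H (60/25=2.40) > F (32/32=1.00) > C (30/35=0.86)
Fill: take A (5 @ 151) → take D (10 @ 237) → take G (19 @ 225) → take B (22 @ 257) → take 7/18 of E → 20.61; 63/63 used.
4 item(s) taken whole; one partial (take 7/18 of E).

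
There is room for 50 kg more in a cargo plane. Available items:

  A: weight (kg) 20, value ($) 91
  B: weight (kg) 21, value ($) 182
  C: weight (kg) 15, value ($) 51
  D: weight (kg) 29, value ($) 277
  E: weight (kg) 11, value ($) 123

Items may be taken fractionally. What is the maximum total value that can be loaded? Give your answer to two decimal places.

486.67

Order: E (123/11=11.18) > D (277/29=9.55) > B (182/21=8.67) > A (91/20=4.55) > C (51/15=3.40)
Fill: take E (11 @ 123) → take D (29 @ 277) → take 10/21 of B → 86.67; 50/50 used.
Total value = 486.67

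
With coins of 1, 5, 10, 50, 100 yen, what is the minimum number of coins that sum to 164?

Use the largest denomination that fits, subtract, and repeat.
164 − 1×100→64 − 1×50→14 − 1×10→4 − 4×1→0
Total coins = 1 + 1 + 1 + 4 = 7

7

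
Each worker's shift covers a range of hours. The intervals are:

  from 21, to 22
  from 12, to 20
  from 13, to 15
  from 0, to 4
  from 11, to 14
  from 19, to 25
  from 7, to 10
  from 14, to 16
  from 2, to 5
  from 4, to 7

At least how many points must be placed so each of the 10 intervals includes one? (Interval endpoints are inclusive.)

4

Sorted: [0,4] [2,5] [4,7] [7,10] [11,14] [13,15] [14,16] [12,20] [21,22] [19,25]
{[0,4],[2,5],[4,7]} hit by 4; {[7,10]} hit by 10; {[11,14],[13,15],[14,16],[12,20]} hit by 14; {[21,22],[19,25]} hit by 22.
Points: 4, 10, 14, 22 (4 total).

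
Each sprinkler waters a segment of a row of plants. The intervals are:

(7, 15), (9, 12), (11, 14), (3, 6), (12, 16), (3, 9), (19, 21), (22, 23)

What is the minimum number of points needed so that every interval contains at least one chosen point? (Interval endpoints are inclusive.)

4

Process intervals by earliest right end; each time one isn't hit yet, stab at its right endpoint.
By right end: [3,6]  [3,9]  [9,12]  [11,14]  [7,15]  [12,16]  [19,21]  [22,23]
[3,6] uncovered → point at 6; [9,12] uncovered → point at 12; [19,21] uncovered → point at 21; [22,23] uncovered → point at 23.
Points: 6, 12, 21, 23 (4 total).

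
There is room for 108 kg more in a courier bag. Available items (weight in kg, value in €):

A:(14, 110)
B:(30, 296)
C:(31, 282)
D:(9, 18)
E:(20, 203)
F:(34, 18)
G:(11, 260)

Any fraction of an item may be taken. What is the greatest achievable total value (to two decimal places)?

Ratios (sorted): G 23.64, E 10.15, B 9.87, C 9.10, A 7.86, D 2.00, F 0.53
take G (11 @ 260); take E (20 @ 203); take B (30 @ 296); take C (31 @ 282); take A (14 @ 110); take 2/9 of D → 4.00. Capacity used 108/108.
Total value = 1155.00

1155.00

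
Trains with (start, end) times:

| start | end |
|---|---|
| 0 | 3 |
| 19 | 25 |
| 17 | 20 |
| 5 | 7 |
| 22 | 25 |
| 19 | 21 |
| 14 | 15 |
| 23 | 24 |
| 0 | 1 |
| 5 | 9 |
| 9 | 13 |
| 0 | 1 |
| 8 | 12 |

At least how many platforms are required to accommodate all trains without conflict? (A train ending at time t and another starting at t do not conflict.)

starts: [0, 0, 0, 5, 5, 8, 9, 14, 17, 19, 19, 22, 23]
ends:   [1, 1, 3, 7, 9, 12, 13, 15, 20, 21, 24, 25, 25]
s0→1 s0→2 s0→3  — peak 3.

3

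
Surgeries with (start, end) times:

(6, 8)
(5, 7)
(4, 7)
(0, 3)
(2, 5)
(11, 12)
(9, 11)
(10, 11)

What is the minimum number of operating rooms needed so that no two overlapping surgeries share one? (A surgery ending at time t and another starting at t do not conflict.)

3

The answer is the maximum number of intervals overlapping at any instant.
starts: [0, 2, 4, 5, 6, 9, 10, 11]
ends:   [3, 5, 7, 7, 8, 11, 11, 12]
s0→1 s2→2 e3→1 s4→2 e5→1 s5→2 s6→3  — peak 3.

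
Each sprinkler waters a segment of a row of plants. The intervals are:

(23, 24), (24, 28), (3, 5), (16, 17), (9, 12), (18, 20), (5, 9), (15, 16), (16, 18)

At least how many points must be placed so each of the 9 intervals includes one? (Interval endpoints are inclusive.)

5

Sort by right endpoint; whenever an interval is uncovered, place a point at its right end.
By right end: [3,5]  [5,9]  [9,12]  [15,16]  [16,17]  [16,18]  [18,20]  [23,24]  [24,28]
[3,5] uncovered → point at 5; [9,12] uncovered → point at 12; [15,16] uncovered → point at 16; [18,20] uncovered → point at 20; [23,24] uncovered → point at 24.
Points: 5, 12, 16, 20, 24 (5 total).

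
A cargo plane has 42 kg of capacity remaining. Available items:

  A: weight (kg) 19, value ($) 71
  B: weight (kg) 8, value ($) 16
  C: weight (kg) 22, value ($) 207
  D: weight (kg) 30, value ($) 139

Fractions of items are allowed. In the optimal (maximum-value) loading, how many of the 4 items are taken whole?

1

Ratios (sorted): C 9.41, D 4.63, A 3.74, B 2.00
take C (22 @ 207); take 20/30 of D → 92.67. Capacity used 42/42.
1 item(s) taken whole; one partial (take 20/30 of D).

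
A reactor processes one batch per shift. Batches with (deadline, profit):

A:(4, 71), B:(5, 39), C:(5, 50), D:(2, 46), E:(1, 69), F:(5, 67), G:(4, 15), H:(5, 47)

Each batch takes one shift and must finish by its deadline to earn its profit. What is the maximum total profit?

Take jobs in profit order; each goes to the latest open slot no later than its deadline.
Profit order: A=71 E=69 F=67 C=50 H=47 D=46 B=39 G=15
Assign: A→slot 4, E→slot 1, F→slot 5, C→slot 3, H→slot 2, D skipped, B skipped, G skipped.
Slots: [1:E] [2:H] [3:C] [4:A] [5:F]
Profit = 69 + 47 + 50 + 71 + 67 = 304

304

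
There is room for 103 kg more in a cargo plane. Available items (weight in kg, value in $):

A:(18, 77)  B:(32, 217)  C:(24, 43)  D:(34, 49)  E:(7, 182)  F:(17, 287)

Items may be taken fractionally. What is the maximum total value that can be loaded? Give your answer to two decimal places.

813.21

Order: E (182/7=26.00) > F (287/17=16.88) > B (217/32=6.78) > A (77/18=4.28) > C (43/24=1.79) > D (49/34=1.44)
Fill: take E (7 @ 182) → take F (17 @ 287) → take B (32 @ 217) → take A (18 @ 77) → take C (24 @ 43) → take 5/34 of D → 7.21; 103/103 used.
Total value = 813.21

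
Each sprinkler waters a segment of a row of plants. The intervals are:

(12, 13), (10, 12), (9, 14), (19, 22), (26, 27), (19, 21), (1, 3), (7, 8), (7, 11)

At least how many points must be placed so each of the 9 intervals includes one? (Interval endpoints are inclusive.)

5

Sort by right endpoint; whenever an interval is uncovered, place a point at its right end.
Sorted: [1,3] [7,8] [7,11] [10,12] [12,13] [9,14] [19,21] [19,22] [26,27]
{[1,3]} hit by 3; {[7,8],[7,11]} hit by 8; {[10,12],[12,13],[9,14]} hit by 12; {[19,21],[19,22]} hit by 21; {[26,27]} hit by 27.
Points: 3, 8, 12, 21, 27 (5 total).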